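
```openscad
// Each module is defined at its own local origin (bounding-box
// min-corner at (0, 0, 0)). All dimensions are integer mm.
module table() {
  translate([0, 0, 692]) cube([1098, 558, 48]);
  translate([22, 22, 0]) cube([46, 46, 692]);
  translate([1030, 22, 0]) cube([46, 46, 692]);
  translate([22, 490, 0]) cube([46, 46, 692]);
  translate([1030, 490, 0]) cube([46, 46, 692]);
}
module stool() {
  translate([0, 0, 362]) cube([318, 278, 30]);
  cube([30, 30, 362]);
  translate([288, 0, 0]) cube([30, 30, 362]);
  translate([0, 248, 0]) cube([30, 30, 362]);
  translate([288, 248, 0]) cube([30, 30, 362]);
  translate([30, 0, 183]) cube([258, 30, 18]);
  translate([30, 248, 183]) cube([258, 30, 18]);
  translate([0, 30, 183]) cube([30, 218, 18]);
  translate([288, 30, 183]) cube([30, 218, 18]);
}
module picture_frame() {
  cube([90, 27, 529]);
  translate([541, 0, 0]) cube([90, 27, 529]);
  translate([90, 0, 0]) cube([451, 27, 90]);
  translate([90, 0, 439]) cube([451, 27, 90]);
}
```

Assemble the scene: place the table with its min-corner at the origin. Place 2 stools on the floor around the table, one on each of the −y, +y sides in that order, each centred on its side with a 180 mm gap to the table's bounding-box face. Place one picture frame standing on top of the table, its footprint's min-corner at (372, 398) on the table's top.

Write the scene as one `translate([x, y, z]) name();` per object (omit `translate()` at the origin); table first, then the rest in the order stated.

table();
translate([390, -458, 0]) stool();
translate([390, 738, 0]) stool();
translate([372, 398, 740]) picture_frame();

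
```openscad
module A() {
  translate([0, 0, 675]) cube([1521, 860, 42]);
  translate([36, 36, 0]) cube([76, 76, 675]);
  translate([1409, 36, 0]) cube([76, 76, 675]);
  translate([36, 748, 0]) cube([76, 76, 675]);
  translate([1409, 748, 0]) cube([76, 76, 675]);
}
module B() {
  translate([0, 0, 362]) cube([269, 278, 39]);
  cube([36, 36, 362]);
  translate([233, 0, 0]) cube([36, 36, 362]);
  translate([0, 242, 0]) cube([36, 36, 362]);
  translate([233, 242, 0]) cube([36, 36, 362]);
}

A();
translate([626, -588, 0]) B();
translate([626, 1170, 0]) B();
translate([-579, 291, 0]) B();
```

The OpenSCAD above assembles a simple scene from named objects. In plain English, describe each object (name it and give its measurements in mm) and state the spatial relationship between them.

A is a rectangular dining table. The top is 1521×860×42 mm with its upper surface at z = 717 mm. It stands on four 76×76 mm square legs, each inset 36 mm from the nearest pair of top edges, running from the floor to the underside of the top.

B is a simple wooden stool: a rectangular seat 269 mm (x) by 278 mm (y), 39 mm thick, top face at z = 401 mm, on four square legs, each 36×36 mm in cross-section. The legs rest on z = 0, each flush with a corner of the seat.

Three stools sit around the table at the −y, +y, −x sides.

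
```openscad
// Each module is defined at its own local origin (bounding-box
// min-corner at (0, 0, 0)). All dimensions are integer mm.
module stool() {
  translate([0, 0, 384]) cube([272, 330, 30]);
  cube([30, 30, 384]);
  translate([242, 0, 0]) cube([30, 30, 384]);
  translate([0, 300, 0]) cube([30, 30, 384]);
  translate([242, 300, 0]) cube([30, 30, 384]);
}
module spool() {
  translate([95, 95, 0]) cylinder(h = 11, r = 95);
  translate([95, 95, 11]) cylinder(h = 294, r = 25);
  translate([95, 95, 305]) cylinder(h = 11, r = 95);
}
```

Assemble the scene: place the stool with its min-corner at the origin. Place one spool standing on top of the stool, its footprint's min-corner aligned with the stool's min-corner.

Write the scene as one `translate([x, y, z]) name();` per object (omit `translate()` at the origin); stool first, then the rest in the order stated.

stool();
translate([0, 0, 414]) spool();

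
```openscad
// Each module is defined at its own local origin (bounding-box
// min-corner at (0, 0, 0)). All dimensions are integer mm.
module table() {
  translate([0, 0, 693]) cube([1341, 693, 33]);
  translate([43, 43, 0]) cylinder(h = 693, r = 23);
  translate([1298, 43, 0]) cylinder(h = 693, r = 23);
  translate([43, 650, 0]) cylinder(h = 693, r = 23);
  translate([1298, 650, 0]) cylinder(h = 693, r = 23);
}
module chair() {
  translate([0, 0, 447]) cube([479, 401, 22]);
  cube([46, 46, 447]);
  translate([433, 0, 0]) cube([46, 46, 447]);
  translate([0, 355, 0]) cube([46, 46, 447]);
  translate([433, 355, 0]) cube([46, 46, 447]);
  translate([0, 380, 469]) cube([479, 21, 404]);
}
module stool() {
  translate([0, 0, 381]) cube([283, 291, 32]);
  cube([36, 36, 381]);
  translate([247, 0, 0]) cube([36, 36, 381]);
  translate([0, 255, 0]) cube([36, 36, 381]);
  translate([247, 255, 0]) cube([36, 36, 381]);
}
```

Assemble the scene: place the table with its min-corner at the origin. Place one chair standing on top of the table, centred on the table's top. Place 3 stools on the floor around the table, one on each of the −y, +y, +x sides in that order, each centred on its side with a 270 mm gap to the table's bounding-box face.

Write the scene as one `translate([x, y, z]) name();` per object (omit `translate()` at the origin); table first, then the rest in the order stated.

table();
translate([431, 146, 726]) chair();
translate([529, -561, 0]) stool();
translate([529, 963, 0]) stool();
translate([1611, 201, 0]) stool();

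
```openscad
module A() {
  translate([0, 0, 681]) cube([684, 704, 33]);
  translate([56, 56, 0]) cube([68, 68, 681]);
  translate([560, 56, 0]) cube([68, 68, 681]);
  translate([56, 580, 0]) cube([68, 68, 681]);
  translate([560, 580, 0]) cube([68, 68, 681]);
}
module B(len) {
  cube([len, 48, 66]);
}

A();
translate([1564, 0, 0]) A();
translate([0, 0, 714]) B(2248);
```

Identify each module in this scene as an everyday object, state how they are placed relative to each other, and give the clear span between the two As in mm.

A is a table. B is a beam. A beam spans the tops of two tables. The clear span between the two tables is 880 mm.

Second table starts at x = 1564; first ends at x = 684; clear span = 1564 − 684 = 880 mm.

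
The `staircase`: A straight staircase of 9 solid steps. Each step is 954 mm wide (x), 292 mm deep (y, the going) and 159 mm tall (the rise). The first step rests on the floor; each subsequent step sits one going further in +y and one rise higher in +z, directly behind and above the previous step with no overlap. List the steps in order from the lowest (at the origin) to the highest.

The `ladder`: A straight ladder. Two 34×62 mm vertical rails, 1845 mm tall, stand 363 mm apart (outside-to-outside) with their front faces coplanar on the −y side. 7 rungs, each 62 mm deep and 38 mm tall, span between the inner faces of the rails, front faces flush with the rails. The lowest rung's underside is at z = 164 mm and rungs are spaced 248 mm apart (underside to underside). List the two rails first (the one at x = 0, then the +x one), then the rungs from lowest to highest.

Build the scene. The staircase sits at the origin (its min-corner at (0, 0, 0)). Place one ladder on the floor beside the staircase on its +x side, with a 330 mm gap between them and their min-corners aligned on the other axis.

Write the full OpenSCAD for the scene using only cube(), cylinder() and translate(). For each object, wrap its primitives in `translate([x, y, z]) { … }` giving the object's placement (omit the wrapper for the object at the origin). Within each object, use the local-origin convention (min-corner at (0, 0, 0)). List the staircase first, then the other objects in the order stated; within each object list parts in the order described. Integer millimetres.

cube([954, 292, 159]);
translate([0, 292, 159]) cube([954, 292, 159]);
translate([0, 584, 318]) cube([954, 292, 159]);
translate([0, 876, 477]) cube([954, 292, 159]);
translate([0, 1168, 636]) cube([954, 292, 159]);
translate([0, 1460, 795]) cube([954, 292, 159]);
translate([0, 1752, 954]) cube([954, 292, 159]);
translate([0, 2044, 1113]) cube([954, 292, 159]);
translate([0, 2336, 1272]) cube([954, 292, 159]);
translate([1284, 0, 0]) {
  cube([34, 62, 1845]);
  translate([329, 0, 0]) cube([34, 62, 1845]);
  translate([34, 0, 164]) cube([295, 62, 38]);
  translate([34, 0, 412]) cube([295, 62, 38]);
  translate([34, 0, 660]) cube([295, 62, 38]);
  translate([34, 0, 908]) cube([295, 62, 38]);
  translate([34, 0, 1156]) cube([295, 62, 38]);
  translate([34, 0, 1404]) cube([295, 62, 38]);
  translate([34, 0, 1652]) cube([295, 62, 38]);
}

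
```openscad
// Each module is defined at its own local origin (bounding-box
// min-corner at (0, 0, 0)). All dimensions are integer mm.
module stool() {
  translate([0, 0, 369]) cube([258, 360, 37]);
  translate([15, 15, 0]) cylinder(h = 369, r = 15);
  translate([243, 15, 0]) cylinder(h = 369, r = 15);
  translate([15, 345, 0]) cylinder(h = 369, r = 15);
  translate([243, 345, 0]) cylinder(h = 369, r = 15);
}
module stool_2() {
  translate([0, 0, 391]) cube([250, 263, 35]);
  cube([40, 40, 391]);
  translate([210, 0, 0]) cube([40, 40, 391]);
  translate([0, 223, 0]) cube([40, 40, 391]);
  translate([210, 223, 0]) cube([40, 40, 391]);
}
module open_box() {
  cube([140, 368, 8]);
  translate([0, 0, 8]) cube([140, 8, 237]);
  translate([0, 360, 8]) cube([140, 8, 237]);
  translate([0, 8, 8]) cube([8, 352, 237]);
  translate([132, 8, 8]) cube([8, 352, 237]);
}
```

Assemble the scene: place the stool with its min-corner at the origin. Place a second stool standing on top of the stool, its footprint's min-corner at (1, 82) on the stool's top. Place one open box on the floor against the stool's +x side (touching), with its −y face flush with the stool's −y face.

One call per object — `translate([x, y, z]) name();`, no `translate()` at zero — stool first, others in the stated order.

stool();
translate([1, 82, 406]) stool_2();
translate([258, 0, 0]) open_box();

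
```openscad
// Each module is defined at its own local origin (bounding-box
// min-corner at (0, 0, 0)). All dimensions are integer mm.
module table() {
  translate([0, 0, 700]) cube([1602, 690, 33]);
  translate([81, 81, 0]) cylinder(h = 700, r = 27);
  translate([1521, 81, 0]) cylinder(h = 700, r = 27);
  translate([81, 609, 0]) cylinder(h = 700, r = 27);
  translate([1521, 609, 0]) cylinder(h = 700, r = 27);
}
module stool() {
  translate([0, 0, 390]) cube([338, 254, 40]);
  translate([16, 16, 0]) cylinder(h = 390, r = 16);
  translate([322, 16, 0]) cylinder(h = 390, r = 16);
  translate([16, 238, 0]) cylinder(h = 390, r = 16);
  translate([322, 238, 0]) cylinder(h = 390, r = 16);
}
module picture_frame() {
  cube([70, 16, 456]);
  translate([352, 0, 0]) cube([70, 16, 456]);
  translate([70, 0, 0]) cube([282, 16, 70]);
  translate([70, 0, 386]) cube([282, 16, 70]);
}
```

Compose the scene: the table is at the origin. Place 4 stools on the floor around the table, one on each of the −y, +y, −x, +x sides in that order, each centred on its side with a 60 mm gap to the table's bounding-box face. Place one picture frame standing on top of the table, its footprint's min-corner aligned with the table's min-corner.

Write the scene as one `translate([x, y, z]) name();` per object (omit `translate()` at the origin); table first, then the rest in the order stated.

table();
translate([632, -314, 0]) stool();
translate([632, 750, 0]) stool();
translate([-398, 218, 0]) stool();
translate([1662, 218, 0]) stool();
translate([0, 0, 733]) picture_frame();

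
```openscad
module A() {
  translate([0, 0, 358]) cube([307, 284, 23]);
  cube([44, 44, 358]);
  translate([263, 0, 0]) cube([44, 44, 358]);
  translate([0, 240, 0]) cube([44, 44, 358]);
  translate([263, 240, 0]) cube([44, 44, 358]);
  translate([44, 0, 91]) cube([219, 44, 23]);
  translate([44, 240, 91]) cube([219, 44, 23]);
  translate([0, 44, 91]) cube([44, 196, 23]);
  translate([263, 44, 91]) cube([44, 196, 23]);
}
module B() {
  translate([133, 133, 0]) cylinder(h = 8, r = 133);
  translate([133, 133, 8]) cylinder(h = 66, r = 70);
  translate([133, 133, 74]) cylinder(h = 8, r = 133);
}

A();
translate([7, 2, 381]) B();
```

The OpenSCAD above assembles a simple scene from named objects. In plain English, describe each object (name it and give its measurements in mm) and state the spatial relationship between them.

A is a simple wooden stool: a rectangular seat 307 mm (x) by 284 mm (y), 23 mm thick, top face at z = 381 mm, on four square legs, each 44×44 mm in cross-section. The legs rest on z = 0, each flush with a corner of the seat. Four stretchers, 44 mm wide and 23 mm tall, connect adjacent legs with their undersides at z = 91 mm, each running between the inner faces of the legs it joins and aligned with the legs' outer faces on the other axis.

B is a spool: two coaxial disc flanges of radius 133 mm and thickness 8 mm, joined by a core cylinder of radius 70 mm and height 66 mm. The lower flange rests on z = 0 and the three cylinders share a vertical axis.

The spool is on top of the stool.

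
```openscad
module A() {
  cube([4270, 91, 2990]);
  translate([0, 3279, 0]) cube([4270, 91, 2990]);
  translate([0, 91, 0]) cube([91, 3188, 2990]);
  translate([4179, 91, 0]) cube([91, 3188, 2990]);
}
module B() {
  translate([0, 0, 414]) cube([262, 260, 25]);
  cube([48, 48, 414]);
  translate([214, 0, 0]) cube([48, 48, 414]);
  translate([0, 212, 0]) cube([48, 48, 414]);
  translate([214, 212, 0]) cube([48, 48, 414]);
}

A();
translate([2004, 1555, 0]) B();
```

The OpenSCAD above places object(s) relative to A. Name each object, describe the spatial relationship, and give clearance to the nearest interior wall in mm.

Clearances: x = 1913, y = 1464; minimum 1464 mm.

A is a house frame. B is a stool. The stool sits inside the house frame, centred. The clearance to the nearest interior wall is 1464 mm.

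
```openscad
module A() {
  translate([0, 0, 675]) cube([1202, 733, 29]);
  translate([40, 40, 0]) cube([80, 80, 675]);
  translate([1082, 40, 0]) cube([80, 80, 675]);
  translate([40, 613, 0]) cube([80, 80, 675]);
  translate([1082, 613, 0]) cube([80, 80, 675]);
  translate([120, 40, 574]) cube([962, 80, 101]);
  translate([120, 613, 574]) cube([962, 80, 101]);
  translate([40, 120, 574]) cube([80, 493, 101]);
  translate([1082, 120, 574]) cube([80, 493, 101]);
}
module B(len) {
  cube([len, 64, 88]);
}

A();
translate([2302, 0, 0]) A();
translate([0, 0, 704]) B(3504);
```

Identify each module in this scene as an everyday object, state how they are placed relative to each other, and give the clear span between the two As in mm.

A is a table. B is a beam. A beam spans the tops of two tables. The clear span between the two tables is 1100 mm.

Second table starts at x = 2302; first ends at x = 1202; clear span = 2302 − 1202 = 1100 mm.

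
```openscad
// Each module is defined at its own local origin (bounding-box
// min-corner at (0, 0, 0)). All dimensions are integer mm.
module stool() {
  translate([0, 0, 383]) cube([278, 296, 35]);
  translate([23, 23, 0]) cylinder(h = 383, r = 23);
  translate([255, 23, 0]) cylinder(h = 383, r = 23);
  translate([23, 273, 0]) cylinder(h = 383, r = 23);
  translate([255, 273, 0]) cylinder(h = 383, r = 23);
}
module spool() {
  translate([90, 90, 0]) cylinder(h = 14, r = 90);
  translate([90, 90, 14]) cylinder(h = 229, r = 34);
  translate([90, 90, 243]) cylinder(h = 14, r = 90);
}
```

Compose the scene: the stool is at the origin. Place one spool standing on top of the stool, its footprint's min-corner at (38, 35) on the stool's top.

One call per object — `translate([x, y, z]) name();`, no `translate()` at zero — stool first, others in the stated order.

stool();
translate([38, 35, 418]) spool();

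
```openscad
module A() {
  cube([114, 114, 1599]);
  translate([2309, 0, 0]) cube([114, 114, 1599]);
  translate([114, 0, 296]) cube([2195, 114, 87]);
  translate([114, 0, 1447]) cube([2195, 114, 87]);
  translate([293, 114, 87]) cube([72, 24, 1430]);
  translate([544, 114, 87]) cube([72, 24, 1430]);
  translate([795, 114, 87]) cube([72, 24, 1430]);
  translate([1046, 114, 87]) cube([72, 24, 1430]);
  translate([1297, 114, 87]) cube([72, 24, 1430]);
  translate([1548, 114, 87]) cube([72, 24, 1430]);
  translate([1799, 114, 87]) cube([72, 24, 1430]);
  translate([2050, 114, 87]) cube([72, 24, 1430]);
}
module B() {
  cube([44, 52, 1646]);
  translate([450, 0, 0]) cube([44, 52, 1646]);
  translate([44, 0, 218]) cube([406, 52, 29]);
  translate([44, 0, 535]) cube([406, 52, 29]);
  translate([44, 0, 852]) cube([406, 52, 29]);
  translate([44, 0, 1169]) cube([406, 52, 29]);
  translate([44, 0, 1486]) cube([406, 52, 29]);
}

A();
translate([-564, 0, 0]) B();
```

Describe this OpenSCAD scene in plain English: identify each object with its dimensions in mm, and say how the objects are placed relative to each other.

A is a fence section. Two 114×114 mm posts, 1599 mm tall, stand on the floor with a clear span of 2195 mm between their inner faces. Two horizontal rails of 114×87 mm section span the gap between the posts with their undersides at z = 296 mm and z = 1447 mm, flush with the posts' −y face. 8 pickets, each 72 mm wide, 24 mm thick and 1430 mm tall, are fixed to the +y face of the rails with their bottoms at z = 87 mm, evenly spaced across the span with equal gaps (rounded down to the nearest mm) at the −x end and between each pair — any rounding remainder accumulates at the +x end.

B is a wooden ladder with two side rails of 44×52 mm section and 1646 mm height, set 494 mm apart overall. Between them run 5 rectangular rungs (52 mm deep, 29 mm thick), front faces flush with the rails' −y face. The bottom of the first rung is 218 mm above the floor and each subsequent rung is 317 mm higher than the one below.

The ladder is on the floor beside the fence section on its −x side.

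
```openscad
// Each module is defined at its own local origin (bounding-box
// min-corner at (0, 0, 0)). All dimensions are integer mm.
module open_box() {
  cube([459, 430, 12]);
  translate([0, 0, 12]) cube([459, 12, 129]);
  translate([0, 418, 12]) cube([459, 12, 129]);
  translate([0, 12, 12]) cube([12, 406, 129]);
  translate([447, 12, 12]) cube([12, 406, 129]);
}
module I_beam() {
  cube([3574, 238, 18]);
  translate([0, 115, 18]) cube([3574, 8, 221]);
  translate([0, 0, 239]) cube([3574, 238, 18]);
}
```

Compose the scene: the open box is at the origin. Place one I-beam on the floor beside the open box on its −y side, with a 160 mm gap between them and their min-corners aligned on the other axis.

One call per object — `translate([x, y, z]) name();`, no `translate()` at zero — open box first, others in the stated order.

open_box();
translate([0, -398, 0]) I_beam();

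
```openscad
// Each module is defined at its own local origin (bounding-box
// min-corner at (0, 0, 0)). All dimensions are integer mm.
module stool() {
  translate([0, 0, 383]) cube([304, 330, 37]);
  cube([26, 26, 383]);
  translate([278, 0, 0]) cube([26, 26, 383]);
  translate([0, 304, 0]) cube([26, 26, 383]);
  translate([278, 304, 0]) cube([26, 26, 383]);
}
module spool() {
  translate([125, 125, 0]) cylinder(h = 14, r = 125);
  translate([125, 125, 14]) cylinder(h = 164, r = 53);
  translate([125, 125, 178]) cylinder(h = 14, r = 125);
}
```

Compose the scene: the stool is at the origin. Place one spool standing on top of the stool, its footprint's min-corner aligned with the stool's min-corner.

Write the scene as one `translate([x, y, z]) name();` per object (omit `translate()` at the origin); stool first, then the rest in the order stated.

stool();
translate([0, 0, 420]) spool();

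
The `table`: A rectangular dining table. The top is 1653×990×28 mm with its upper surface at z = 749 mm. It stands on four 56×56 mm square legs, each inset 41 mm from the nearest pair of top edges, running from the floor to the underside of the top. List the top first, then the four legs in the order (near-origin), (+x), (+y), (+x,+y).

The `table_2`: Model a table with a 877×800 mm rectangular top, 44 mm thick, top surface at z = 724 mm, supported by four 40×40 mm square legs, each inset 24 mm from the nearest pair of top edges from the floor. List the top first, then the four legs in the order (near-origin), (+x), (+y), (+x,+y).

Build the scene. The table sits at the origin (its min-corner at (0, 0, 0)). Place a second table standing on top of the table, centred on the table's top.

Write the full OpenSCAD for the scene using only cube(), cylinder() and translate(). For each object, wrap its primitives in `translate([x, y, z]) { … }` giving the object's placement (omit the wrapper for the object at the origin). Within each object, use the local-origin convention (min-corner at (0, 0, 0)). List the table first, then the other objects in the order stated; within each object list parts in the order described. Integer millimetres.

translate([0, 0, 721]) cube([1653, 990, 28]);
translate([41, 41, 0]) cube([56, 56, 721]);
translate([1556, 41, 0]) cube([56, 56, 721]);
translate([41, 893, 0]) cube([56, 56, 721]);
translate([1556, 893, 0]) cube([56, 56, 721]);
translate([388, 95, 749]) {
  translate([0, 0, 680]) cube([877, 800, 44]);
  translate([24, 24, 0]) cube([40, 40, 680]);
  translate([813, 24, 0]) cube([40, 40, 680]);
  translate([24, 736, 0]) cube([40, 40, 680]);
  translate([813, 736, 0]) cube([40, 40, 680]);
}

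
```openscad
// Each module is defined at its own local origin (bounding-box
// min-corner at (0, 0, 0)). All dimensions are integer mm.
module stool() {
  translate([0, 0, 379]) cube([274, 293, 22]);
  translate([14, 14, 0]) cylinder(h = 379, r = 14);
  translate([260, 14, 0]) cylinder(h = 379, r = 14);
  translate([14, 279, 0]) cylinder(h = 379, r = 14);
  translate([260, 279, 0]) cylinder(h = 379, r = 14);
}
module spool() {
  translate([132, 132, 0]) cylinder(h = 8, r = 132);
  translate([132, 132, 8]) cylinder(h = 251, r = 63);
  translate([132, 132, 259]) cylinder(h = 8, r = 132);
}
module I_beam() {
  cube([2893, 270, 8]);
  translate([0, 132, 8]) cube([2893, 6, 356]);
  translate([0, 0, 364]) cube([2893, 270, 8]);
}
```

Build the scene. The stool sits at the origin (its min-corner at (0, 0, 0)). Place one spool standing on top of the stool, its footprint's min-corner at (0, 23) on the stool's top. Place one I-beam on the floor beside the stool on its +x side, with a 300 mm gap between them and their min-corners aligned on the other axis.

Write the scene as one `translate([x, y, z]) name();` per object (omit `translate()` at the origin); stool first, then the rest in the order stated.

stool();
translate([0, 23, 401]) spool();
translate([574, 0, 0]) I_beam();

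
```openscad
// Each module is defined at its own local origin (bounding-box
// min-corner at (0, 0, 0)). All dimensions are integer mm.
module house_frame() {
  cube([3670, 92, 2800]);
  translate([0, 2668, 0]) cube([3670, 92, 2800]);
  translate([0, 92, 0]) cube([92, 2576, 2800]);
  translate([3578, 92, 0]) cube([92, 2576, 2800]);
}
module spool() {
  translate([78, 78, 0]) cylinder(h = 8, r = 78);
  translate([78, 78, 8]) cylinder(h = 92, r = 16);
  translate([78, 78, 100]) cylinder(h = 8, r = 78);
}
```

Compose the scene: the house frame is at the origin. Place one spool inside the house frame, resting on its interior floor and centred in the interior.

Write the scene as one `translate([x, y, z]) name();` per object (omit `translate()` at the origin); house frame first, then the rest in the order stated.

house_frame();
translate([1757, 1302, 0]) spool();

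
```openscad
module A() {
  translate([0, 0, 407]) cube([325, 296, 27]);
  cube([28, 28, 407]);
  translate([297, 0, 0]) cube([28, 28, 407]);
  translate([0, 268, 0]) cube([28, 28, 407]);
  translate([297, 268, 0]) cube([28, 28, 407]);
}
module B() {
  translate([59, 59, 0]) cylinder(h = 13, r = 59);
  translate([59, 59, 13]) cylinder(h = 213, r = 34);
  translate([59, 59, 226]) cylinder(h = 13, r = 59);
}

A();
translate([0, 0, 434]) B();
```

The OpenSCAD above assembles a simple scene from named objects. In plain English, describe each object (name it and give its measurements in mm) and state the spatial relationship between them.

A is a simple wooden stool: a rectangular seat 325 mm (x) by 296 mm (y), 27 mm thick, top face at z = 434 mm, on four square legs, each 28×28 mm in cross-section. The legs rest on z = 0, each flush with a corner of the seat.

B is a spool: two coaxial disc flanges of radius 59 mm and thickness 13 mm, joined by a core cylinder of radius 34 mm and height 213 mm. The lower flange rests on z = 0 and the three cylinders share a vertical axis.

The spool is on top of the stool.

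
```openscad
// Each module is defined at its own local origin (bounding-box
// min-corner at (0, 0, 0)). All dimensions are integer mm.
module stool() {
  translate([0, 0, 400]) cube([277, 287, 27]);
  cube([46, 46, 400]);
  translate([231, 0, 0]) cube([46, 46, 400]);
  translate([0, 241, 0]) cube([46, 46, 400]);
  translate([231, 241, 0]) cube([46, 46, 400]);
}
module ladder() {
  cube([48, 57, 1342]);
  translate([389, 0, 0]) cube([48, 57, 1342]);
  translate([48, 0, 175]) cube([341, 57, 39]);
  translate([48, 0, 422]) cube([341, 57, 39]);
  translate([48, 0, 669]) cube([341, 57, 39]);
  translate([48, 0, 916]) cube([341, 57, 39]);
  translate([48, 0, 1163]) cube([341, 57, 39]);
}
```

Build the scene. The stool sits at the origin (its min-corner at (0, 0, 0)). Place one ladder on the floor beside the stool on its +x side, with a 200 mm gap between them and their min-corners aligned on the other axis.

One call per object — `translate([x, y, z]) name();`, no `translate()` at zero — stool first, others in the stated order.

stool();
translate([477, 0, 0]) ladder();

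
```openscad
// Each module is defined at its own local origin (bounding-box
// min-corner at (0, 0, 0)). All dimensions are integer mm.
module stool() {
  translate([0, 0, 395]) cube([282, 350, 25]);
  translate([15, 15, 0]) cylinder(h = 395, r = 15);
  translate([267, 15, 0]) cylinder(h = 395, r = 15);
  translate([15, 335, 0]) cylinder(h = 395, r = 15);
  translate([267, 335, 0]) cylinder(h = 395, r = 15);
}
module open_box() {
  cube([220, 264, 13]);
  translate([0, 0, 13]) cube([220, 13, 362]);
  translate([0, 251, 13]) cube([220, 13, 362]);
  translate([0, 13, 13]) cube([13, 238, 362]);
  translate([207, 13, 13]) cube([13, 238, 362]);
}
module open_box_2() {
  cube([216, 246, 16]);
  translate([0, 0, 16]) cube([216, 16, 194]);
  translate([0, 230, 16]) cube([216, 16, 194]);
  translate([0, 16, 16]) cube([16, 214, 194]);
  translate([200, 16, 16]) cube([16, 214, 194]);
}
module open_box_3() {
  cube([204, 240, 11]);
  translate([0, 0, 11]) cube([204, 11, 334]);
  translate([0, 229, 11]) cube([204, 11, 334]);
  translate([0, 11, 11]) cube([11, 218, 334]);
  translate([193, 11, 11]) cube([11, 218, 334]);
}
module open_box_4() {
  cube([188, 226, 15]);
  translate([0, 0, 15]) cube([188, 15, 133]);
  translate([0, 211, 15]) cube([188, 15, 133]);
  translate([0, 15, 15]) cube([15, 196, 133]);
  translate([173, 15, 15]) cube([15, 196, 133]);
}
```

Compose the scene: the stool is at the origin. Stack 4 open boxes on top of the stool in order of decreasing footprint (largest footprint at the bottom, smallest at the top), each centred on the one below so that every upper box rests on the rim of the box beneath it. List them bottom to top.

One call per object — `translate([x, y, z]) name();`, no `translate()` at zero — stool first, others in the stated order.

stool();
translate([31, 43, 420]) open_box();
translate([33, 52, 795]) open_box_2();
translate([39, 55, 1005]) open_box_3();
translate([47, 62, 1350]) open_box_4();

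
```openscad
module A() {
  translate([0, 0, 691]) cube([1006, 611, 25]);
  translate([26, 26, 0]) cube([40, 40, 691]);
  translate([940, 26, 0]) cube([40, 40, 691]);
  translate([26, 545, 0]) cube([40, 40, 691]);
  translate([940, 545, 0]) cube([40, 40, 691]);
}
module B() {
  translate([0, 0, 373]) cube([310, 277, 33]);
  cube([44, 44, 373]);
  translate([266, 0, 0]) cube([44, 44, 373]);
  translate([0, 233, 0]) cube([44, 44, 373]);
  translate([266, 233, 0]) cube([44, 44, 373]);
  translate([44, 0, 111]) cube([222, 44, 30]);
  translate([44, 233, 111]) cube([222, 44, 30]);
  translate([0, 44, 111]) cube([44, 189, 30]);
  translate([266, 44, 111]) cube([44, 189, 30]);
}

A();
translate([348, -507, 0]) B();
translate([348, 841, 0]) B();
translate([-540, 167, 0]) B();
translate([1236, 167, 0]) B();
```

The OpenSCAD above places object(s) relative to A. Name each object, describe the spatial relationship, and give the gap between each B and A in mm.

Each stool's nearest face is 230 mm from the table's bounding box.

A is a table. B is a stool. Four stools sit around the table at the −y, +y, −x, +x sides. The gap between each stool and the table is 230 mm.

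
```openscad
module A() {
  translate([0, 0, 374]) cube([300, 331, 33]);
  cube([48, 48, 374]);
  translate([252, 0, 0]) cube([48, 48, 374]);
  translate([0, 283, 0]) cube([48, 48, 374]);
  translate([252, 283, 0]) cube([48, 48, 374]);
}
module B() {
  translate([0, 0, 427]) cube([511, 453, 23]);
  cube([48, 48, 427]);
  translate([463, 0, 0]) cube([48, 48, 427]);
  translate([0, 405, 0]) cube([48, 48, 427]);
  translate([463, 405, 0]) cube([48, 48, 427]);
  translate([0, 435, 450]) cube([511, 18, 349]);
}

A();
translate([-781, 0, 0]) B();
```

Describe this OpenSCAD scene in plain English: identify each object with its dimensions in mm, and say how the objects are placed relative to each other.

A is a simple wooden stool: a rectangular seat 300 mm (x) by 331 mm (y), 33 mm thick, top face at z = 407 mm, on four square legs, each 48×48 mm in cross-section. The legs rest on z = 0, each flush with a corner of the seat.

B is a chair: 511×453 mm seat, 23 mm thick, top at z = 450 mm, on four 48 mm square corner legs flush with the seat edges. A 18 mm thick backrest slab spans the full seat width, extending 349 mm above the seat top, its back face flush with the seat's +y edge.

The chair is on the floor beside the stool on its −x side.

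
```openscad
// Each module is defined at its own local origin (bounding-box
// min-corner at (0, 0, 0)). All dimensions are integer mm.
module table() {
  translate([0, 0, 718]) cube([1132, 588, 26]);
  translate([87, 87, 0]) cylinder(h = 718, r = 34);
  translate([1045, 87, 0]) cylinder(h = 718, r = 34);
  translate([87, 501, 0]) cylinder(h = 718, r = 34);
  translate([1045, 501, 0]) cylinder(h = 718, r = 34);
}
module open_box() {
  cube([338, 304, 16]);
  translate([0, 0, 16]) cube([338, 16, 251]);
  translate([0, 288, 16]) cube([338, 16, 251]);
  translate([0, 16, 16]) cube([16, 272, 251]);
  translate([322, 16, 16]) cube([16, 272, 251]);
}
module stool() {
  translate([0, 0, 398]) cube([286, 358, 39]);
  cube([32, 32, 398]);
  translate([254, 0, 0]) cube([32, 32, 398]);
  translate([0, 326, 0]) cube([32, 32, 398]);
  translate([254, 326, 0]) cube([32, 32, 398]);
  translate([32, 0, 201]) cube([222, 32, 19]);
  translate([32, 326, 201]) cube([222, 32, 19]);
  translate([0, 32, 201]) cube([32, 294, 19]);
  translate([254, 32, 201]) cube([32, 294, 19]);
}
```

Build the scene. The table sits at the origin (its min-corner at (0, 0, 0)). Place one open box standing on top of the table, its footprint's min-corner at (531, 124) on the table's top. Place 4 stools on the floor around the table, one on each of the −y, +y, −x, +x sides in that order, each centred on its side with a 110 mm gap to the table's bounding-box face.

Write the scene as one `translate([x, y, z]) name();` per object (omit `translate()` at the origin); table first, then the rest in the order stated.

table();
translate([531, 124, 744]) open_box();
translate([423, -468, 0]) stool();
translate([423, 698, 0]) stool();
translate([-396, 115, 0]) stool();
translate([1242, 115, 0]) stool();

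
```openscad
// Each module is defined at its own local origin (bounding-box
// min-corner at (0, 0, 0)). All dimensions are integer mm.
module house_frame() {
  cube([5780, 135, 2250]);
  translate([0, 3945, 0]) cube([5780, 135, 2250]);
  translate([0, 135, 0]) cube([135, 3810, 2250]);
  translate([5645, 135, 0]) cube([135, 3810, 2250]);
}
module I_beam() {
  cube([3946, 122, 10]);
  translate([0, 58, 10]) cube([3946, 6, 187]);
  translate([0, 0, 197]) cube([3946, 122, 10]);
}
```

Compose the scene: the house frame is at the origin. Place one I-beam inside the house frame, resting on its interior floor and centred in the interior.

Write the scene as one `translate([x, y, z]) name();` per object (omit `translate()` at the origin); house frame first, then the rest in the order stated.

house_frame();
translate([917, 1979, 0]) I_beam();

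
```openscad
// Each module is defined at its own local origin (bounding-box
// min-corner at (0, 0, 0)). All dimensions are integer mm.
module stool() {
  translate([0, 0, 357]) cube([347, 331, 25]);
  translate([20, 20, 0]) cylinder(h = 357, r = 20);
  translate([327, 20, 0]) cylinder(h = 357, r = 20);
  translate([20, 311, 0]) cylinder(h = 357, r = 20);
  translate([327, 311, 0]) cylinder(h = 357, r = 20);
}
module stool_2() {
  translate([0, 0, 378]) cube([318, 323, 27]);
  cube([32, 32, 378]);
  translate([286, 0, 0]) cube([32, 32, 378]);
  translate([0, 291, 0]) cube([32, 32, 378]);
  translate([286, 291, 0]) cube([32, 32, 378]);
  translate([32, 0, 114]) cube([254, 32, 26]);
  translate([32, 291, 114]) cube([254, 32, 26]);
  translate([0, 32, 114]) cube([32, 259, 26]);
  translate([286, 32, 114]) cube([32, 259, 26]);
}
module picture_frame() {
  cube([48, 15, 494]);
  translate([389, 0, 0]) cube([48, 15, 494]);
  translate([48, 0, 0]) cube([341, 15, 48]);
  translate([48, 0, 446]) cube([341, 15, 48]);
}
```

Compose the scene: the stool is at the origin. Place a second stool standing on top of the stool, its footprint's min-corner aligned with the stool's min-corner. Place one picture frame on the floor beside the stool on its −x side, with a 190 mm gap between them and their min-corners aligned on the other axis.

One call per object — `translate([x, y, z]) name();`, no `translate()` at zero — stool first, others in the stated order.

stool();
translate([0, 0, 382]) stool_2();
translate([-627, 0, 0]) picture_frame();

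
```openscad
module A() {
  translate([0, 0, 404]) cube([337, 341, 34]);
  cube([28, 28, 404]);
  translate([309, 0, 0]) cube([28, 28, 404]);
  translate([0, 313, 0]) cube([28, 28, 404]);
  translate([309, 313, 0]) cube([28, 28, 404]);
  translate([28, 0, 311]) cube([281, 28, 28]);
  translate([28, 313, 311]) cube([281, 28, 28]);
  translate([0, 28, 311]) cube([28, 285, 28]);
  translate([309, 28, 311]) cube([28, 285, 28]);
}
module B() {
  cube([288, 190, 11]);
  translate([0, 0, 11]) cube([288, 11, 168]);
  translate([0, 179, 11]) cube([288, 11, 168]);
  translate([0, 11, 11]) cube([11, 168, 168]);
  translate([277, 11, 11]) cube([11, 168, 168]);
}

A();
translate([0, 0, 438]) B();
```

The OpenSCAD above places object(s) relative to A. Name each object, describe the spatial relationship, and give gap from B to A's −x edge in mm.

A is a stool. B is an open box. The open box is on top of the stool. The gap from the open box to the stool's −x edge is 0 mm.

The open box's min-x is at 0; the stool's min-x is 0; gap = 0 mm.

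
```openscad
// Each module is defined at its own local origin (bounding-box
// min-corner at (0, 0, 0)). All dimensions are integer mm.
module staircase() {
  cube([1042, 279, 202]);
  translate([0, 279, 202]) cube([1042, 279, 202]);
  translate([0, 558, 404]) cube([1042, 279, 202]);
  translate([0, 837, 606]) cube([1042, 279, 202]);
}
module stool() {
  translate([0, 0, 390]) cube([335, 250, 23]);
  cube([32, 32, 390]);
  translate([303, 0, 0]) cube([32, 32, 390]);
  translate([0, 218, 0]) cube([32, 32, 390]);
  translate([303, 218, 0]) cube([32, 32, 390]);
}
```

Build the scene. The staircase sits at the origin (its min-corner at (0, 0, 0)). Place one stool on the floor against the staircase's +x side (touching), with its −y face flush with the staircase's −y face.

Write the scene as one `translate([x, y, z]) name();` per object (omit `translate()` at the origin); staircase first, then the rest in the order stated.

staircase();
translate([1042, 0, 0]) stool();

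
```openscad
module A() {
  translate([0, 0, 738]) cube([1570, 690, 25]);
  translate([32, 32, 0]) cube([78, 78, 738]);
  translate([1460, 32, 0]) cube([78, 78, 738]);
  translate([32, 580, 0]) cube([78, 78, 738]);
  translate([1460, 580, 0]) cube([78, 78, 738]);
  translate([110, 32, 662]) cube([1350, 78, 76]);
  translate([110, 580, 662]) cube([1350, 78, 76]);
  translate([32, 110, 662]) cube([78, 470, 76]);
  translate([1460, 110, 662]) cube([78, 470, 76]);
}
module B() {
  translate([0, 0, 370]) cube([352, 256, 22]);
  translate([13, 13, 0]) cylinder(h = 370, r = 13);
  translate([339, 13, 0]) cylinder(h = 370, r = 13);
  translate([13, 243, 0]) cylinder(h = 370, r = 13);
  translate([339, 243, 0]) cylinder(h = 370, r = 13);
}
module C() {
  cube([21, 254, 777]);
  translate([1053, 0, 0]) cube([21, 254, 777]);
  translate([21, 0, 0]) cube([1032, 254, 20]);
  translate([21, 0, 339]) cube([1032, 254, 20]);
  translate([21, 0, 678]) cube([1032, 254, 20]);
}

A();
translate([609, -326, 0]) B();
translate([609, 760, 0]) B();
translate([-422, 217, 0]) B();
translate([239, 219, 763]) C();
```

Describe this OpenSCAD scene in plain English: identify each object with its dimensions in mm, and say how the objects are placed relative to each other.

A is a rectangular dining table. The top is 1570×690×25 mm with its upper surface at z = 763 mm. It stands on four 78×78 mm square legs, each inset 32 mm from the nearest pair of top edges, running from the floor to the underside of the top. Four apron rails, 78 mm thick and 76 mm tall, run between adjacent legs with their top edges flush with the underside of the top and their outer faces flush with the legs' outer faces.

B is a four-legged stool. The seat is 352×256 mm, 22 mm thick, top at z = 392 mm. It stands on four round legs, each 26 mm in diameter, from z = 0 to the seat underside, each leg's axis is inset half a diameter from the nearest pair of seat edges (so the leg's bounding box is flush with the corner).

C is a bookshelf 1074 mm wide overall, 254 mm deep and 777 mm tall. The two sides are 21 mm thick vertical panels. 3 horizontal shelves of 20 mm thickness span between the inner faces of the sides; the lowest shelf sits on the floor and shelves are stacked with a clear vertical gap of 319 mm between each pair.

Three stools sit around the table at the −y, +y, −x sides. The bookshelf is on top of the table.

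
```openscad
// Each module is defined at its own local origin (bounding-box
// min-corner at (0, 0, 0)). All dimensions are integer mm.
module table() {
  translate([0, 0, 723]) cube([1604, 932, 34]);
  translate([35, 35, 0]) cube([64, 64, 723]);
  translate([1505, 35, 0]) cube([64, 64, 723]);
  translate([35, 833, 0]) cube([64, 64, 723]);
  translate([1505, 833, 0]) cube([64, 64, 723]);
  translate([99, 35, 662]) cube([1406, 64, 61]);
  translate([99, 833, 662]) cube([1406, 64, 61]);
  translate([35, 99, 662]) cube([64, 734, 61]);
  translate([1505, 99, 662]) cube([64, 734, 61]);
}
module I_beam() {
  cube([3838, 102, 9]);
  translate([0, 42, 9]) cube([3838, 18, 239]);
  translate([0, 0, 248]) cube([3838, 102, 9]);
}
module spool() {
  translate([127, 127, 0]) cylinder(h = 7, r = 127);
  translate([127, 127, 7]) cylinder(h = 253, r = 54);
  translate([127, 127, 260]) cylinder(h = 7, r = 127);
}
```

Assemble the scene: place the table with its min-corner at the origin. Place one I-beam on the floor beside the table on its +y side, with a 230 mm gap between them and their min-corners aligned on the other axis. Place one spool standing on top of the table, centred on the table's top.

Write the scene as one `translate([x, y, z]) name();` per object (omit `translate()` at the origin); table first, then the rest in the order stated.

table();
translate([0, 1162, 0]) I_beam();
translate([675, 339, 757]) spool();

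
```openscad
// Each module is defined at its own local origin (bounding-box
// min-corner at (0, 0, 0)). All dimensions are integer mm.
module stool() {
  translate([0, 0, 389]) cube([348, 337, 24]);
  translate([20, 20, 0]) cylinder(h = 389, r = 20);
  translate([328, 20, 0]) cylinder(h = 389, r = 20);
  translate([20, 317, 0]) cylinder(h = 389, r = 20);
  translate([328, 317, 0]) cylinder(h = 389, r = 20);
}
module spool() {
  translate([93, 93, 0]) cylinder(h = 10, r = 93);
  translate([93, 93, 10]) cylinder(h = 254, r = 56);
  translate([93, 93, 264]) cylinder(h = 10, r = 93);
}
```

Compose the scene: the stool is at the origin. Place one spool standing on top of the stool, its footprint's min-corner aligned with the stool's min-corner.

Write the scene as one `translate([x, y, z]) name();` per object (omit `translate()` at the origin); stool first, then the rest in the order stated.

stool();
translate([0, 0, 413]) spool();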